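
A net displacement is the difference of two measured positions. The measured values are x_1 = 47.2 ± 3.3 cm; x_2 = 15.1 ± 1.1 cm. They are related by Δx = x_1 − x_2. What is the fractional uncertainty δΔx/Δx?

Absolute uncertainties add in quadrature for a linear combination:
  (δx_1)² = 10.9;  (δx_2)² = 1.21
δΔx = √(12.1) = 3.48 cm
Δx = 32.1 cm, so δΔx/Δx = 3.48/32.1 = 0.108.

0.108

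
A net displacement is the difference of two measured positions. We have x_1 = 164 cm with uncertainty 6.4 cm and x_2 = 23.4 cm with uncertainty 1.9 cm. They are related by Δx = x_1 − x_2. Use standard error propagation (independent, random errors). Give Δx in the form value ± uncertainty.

Sums and differences: (δΔx)² = Σ (cᵢ δxᵢ)².
  (δx_1)² = 41.0;  (δx_2)² = 3.61
δΔx = √(44.6) = 6.68 cm
Δx = 141 cm.

141 ± 6.68 cm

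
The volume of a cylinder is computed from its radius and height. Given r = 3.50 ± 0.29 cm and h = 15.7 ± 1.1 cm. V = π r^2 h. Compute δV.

For a monomial V ∝ r^2, h, fractional errors add in quadrature:
  (2·δr/r)² = (2×0.0829)² = 0.0275;  (1·δh/h)² = (1×0.0701)² = 0.00491
δV/V = √(0.0324) = 0.180
V = 604 cm^3, so δV = 0.180 × 604 = 109 cm^3.

109 cm^3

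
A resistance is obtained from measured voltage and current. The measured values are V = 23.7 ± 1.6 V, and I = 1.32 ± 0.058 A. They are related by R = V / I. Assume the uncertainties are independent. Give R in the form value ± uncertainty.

For a monomial R ∝ V, I^-1, fractional errors add in quadrature:
  (1·δV/V)² = (1×0.0675)² = 0.00456;  (-1·δI/I)² = (-1×0.0439)² = 0.00193
δR/R = √(0.00649) = 0.0806
R = 18.0 Ω, so δR = 0.0806 × 18.0 = 1.45 Ω.

18.0 ± 1.45 Ω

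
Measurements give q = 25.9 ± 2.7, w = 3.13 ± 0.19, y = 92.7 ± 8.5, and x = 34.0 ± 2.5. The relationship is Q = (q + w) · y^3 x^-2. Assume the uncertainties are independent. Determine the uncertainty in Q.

6510

Let u = q + w = 29.0. δu = √(δq² + δw²) = √(7.29 + 0.0361) = 2.71, so δu/u = 0.0932.
Q is then a monomial in u, y, x:
δQ/Q = √((δu/u)² + (3·δy/y)² + (-2·δx/x)²) = √(0.00869 + 0.0757 + 0.0216) = 0.326
Q = 20000, so δQ = 0.326 × 20000 = 6510.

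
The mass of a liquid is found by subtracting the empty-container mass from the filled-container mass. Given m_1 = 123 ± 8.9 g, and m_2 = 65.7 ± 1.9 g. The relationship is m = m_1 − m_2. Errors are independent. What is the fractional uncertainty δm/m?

0.159

m is a linear combination, so absolute uncertainties add in quadrature:
  (δm_1)² = 79.2;  (δm_2)² = 3.61
δm = √(82.8) = 9.10 g
m = 57.3 g, so δm/m = 9.10/57.3 = 0.159.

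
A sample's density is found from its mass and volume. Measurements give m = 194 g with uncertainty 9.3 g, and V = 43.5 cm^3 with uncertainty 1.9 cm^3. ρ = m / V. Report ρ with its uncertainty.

4.46 ± 0.289 g/cm^3

For a monomial ρ ∝ m, V^-1, fractional errors add in quadrature:
  (1·δm/m)² = (1×0.0479)² = 0.00230;  (-1·δV/V)² = (-1×0.0437)² = 0.00191
δρ/ρ = √(0.00421) = 0.0649
ρ = 4.46 g/cm^3, so δρ = 0.0649 × 4.46 = 0.289 g/cm^3.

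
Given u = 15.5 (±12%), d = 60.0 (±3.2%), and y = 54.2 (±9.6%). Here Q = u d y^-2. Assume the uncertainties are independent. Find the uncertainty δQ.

0.0724

Q is a product of powers, so relative uncertainties combine in quadrature:
  (1·δu/u)² = (1×0.120)² = 0.0144;  (1·δd/d)² = (1×0.0320)² = 0.00102;  (-2·δy/y)² = (-2×0.0960)² = 0.0369
δQ/Q = √(0.0523) = 0.229
Q = 0.317, so δQ = 0.229 × 0.317 = 0.0724.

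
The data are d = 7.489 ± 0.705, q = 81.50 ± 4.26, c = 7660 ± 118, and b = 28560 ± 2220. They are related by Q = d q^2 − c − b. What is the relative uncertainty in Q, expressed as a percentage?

Let p = d·q^2 = 49740. δp/p = √((1·δd/d)² + (2·δq/q)²) = √(0.00886 + 0.0109) = 0.141, so δp = 7000.
Q = p − c − b: δQ = √(δp² + δc² + δb²) = √(4.9e+07 + 13900 + 4.93e+06) = 7340
Q = 13520, so δQ/Q = 7340/13520 = 0.543.

54.3%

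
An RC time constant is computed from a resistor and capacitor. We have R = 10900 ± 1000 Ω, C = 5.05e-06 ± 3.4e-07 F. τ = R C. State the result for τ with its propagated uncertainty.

0.0550 ± 0.00626 s

Products/powers → add relative errors in quadrature, weighted by exponent:
  (1·δR/R)² = (1×0.0917)² = 0.00842;  (1·δC/C)² = (1×0.0673)² = 0.00453
δτ/τ = √(0.0129) = 0.114
τ = 0.0550 s, so δτ = 0.114 × 0.0550 = 0.00626 s.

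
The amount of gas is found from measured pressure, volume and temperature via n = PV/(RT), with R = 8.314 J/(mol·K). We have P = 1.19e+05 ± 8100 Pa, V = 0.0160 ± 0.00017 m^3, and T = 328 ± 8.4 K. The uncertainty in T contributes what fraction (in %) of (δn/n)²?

(δn/n)² = (1·δP/P)² + (1·δV/V)² + (-1·δT/T)²
  P term: (1×0.0681)² = 0.00463
  V term: (1×0.0106)² = 0.000113
  T term: (-1×0.0256)² = 0.000656
Total = 0.00540. Share from T = 0.000656/0.00540 = 0.121.

12.1%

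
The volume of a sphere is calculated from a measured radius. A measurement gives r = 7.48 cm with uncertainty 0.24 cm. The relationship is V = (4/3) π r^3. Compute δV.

V ∝ r^3, so δV/V = |3| · δr/r = 3 × 0.0321 = 0.0963.
V = 1750 cm^3, so δV = 0.0963 × 1750 = 169 cm^3.

169 cm^3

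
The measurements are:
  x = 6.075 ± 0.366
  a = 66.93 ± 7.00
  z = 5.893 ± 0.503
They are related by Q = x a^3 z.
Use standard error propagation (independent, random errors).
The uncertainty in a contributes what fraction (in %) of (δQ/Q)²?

(δQ/Q)² = (1·δx/x)² + (3·δa/a)² + (1·δz/z)²
  x term: (1×0.0602)² = 0.00363
  a term: (3×0.105)² = 0.0984
  z term: (1×0.0854)² = 0.00729
Total = 0.109. Share from a = 0.0984/0.109 = 0.900.

90.0%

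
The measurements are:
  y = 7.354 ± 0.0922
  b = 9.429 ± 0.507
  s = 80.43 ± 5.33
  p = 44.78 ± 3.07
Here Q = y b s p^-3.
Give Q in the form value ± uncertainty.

Since Q is a product/quotient, work with relative uncertainties:
  (1·δy/y)² = (1×0.0125)² = 0.000157;  (1·δb/b)² = (1×0.0538)² = 0.00289;  (1·δs/s)² = (1×0.0663)² = 0.00439;  (-3·δp/p)² = (-3×0.0686)² = 0.0423
δQ/Q = √(0.0497) = 0.223
Q = 0.06211, so δQ = 0.223 × 0.06211 = 0.0139.

0.06211 ± 0.0139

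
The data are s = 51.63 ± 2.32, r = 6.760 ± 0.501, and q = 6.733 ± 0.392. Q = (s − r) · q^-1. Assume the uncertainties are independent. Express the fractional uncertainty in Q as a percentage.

7.87%

Let u = s − r = 44.87. δu = √(δs² + δr²) = √(5.38 + 0.251) = 2.37, so δu/u = 0.0529.
Q is then a monomial in u, q:
δQ/Q = √((δu/u)² + (-1·δq/q)²) = √(0.00280 + 0.00339) = 0.0787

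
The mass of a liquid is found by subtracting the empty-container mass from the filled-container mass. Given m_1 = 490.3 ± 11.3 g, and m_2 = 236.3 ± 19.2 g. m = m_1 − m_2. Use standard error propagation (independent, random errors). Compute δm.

m is a linear combination, so absolute uncertainties add in quadrature:
  (δm_1)² = 128;  (δm_2)² = 369
δm = √(496) = 22.3 g

22.3 g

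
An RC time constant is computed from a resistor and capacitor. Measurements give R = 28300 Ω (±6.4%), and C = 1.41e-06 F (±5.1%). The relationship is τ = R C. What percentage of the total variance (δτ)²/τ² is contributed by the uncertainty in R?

(δτ/τ)² = (1·δR/R)² + (1·δC/C)²
  R term: (1×0.0640)² = 0.00410
  C term: (1×0.0510)² = 0.00260
Total = 0.00670. Share from R = 0.00410/0.00670 = 0.612.

61.2%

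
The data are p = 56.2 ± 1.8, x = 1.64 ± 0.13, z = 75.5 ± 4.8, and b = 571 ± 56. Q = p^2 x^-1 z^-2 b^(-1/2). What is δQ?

0.00241

Products/powers → add relative errors in quadrature, weighted by exponent:
  (2·δp/p)² = (2×0.0320)² = 0.00410;  (-1·δx/x)² = (-1×0.0793)² = 0.00628;  (-2·δz/z)² = (-2×0.0636)² = 0.0162;  (−½·δb/b)² = (-0.5×0.0981)² = 0.00240
δQ/Q = √(0.0290) = 0.170
Q = 0.0141, so δQ = 0.170 × 0.0141 = 0.00241.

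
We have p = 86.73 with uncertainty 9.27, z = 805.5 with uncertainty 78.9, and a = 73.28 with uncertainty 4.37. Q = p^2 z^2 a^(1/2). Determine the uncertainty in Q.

Products/powers → add relative errors in quadrature, weighted by exponent:
  (2·δp/p)² = (2×0.107)² = 0.0457;  (2·δz/z)² = (2×0.0980)² = 0.0384;  (½·δa/a)² = (0.5×0.0596)² = 0.000889
δQ/Q = √(0.0850) = 0.291
Q = 4.178e+10, so δQ = 0.291 × 4.178e+10 = 1.22e+10.

1.22e+10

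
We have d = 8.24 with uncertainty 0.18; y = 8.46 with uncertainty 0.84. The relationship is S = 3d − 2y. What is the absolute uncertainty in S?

1.76

S is a linear combination, so absolute uncertainties add in quadrature:
  (3·δd)² = 0.292;  (2·δy)² = 2.82
δS = √(3.11) = 1.76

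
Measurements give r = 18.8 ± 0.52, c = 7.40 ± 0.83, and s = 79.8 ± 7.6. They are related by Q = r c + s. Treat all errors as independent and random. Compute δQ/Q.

0.0812

Let p = r·c = 139. δp/p = √((1·δr/r)² + (1·δc/c)²) = √(0.000765 + 0.0126) = 0.116, so δp = 16.1.
Q = p + s: δQ = √(δp² + δs²) = √(258 + 57.8) = 17.8
Q = 219, so δQ/Q = 17.8/219 = 0.0812.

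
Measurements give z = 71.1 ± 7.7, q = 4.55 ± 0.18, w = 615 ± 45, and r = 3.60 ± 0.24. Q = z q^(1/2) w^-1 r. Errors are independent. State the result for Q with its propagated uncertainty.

Products/powers → add relative errors in quadrature, weighted by exponent:
  (1·δz/z)² = (1×0.108)² = 0.0117;  (½·δq/q)² = (0.5×0.0396)² = 0.000391;  (-1·δw/w)² = (-1×0.0732)² = 0.00535;  (1·δr/r)² = (1×0.0667)² = 0.00444
δQ/Q = √(0.0219) = 0.148
Q = 0.888, so δQ = 0.148 × 0.888 = 0.131.

0.888 ± 0.131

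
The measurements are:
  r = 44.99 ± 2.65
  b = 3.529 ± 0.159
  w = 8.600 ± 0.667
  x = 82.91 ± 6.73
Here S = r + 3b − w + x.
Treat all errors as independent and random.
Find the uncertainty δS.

7.28

S is a linear combination, so absolute uncertainties add in quadrature:
  (δr)² = 7.02;  (3·δb)² = 0.228;  (δw)² = 0.445;  (δx)² = 45.3
δS = √(53.0) = 7.28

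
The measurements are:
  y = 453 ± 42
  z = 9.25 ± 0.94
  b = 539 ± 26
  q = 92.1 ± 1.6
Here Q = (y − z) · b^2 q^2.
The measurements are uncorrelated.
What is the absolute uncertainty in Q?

1.53e+11

Let u = y − z = 444. δu = √(δy² + δz²) = √(1760 + 0.884) = 42.0, so δu/u = 0.0947.
Q is then a monomial in u, b, q:
δQ/Q = √((δu/u)² + (2·δb/b)² + (2·δq/q)²) = √(0.00896 + 0.00931 + 0.00121) = 0.140
Q = 1.09e+12, so δQ = 0.140 × 1.09e+12 = 1.53e+11.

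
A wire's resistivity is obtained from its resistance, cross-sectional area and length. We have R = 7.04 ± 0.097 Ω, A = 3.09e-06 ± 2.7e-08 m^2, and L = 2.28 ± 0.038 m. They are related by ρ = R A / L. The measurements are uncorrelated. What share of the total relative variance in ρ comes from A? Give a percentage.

14.0%

(δρ/ρ)² = (1·δR/R)² + (1·δA/A)² + (-1·δL/L)²
  R term: (1×0.0138)² = 0.000190
  A term: (1×0.00874)² = 7.64e-05
  L term: (-1×0.0167)² = 0.000278
Total = 0.000544. Share from A = 7.64e-05/0.000544 = 0.140.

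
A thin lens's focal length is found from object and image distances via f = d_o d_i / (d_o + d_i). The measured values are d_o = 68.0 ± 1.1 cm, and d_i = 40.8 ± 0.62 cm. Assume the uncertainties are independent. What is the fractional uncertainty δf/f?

0.0113

∂f/∂d_o = (d_i/(d_o+d_i))² = 0.141;  ∂f/∂d_i = (d_o/(d_o+d_i))² = 0.391
δf = √((∂f/∂d_o · δd_o)² + (∂f/∂d_i · δd_i)²) = √(0.0239 + 0.0587) = 0.287 cm
f = 25.5 cm, so δf/f = 0.287/25.5 = 0.0113.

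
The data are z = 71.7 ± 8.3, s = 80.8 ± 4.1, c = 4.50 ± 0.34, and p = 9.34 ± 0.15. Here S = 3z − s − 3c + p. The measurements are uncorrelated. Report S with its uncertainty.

130 ± 25.3

Sums and differences: (δS)² = Σ (cᵢ δxᵢ)².
  (3·δz)² = 620;  (δs)² = 16.8;  (3·δc)² = 1.04;  (δp)² = 0.0225
δS = √(638) = 25.3
S = 130.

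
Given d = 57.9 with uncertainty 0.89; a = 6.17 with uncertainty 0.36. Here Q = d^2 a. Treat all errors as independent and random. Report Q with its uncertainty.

20700 ± 1360

Each factor contributes (exponent × relative error)² to (δQ/Q)²:
  (2·δd/d)² = (2×0.0154)² = 0.000945;  (1·δa/a)² = (1×0.0583)² = 0.00340
δQ/Q = √(0.00435) = 0.0660
Q = 20700, so δQ = 0.0660 × 20700 = 1360.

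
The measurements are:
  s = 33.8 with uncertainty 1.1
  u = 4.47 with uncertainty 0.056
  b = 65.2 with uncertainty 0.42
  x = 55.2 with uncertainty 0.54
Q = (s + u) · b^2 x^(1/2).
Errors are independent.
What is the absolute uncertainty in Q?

38600

Let w = s + u = 38.3. δw = √(δs² + δu²) = √(1.21 + 0.00314) = 1.10, so δw/w = 0.0288.
Q is then a monomial in w, b, x:
δQ/Q = √((δw/w)² + (2·δb/b)² + (½·δx/x)²) = √(0.000828 + 0.000166 + 2.39e-05) = 0.0319
Q = 1.21e+06, so δQ = 0.0319 × 1.21e+06 = 38600.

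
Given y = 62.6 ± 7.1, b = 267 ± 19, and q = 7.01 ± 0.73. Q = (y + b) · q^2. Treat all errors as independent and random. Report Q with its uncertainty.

Let u = y + b = 330. δu = √(δy² + δb²) = √(50.4 + 361) = 20.3, so δu/u = 0.0615.
Q is then a monomial in u, q:
δQ/Q = √((δu/u)² + (2·δq/q)²) = √(0.00379 + 0.0434) = 0.217
Q = 16200, so δQ = 0.217 × 16200 = 3520.

16200 ± 3520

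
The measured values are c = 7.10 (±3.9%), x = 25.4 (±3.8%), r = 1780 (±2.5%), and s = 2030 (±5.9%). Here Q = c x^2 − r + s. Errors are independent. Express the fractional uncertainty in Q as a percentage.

Let p = c·x^2 = 4580. δp/p = √((1·δc/c)² + (2·δx/x)²) = √(0.00152 + 0.00578) = 0.0854, so δp = 391.
Q = p − r + s: δQ = √(δp² + δr² + δs²) = √(1.53e+05 + 1980 + 14300) = 412
Q = 4830, so δQ/Q = 412/4830 = 0.0852.

8.52%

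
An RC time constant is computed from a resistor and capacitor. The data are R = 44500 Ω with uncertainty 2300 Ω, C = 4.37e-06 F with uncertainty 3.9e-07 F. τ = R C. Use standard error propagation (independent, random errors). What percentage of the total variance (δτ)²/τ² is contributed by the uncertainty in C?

74.9%

(δτ/τ)² = (1·δR/R)² + (1·δC/C)²
  R term: (1×0.0517)² = 0.00267
  C term: (1×0.0892)² = 0.00796
Total = 0.0106. Share from C = 0.00796/0.0106 = 0.749.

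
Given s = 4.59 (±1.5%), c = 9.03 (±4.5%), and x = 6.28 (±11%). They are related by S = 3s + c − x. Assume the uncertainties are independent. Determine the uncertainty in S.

Each term contributes (cᵢ δxᵢ)² to (δS)²:
  (3·δs)² = 0.0427;  (δc)² = 0.165;  (δx)² = 0.477
δS = √(0.685) = 0.828

0.828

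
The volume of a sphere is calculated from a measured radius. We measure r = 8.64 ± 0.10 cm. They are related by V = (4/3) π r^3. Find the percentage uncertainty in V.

3.47%

V ∝ r^3, so δV/V = |3| · δr/r = 3 × 0.0116 = 0.0347.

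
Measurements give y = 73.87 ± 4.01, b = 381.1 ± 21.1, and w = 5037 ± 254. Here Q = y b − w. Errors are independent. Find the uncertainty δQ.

2200

Let p = y·b = 28150. δp/p = √((1·δy/y)² + (1·δb/b)²) = √(0.00295 + 0.00307) = 0.0775, so δp = 2180.
Q = p − w: δQ = √(δp² + δw²) = √(4.76e+06 + 64500) = 2200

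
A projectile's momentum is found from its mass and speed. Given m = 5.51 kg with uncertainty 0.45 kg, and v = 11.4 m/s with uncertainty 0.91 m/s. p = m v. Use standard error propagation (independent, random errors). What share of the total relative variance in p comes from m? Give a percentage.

(δp/p)² = (1·δm/m)² + (1·δv/v)²
  m term: (1×0.0817)² = 0.00667
  v term: (1×0.0798)² = 0.00637
Total = 0.0130. Share from m = 0.00667/0.0130 = 0.511.

51.1%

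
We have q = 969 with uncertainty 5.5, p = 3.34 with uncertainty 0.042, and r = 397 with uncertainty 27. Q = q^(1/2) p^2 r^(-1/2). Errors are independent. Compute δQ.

Q is a product of powers, so relative uncertainties combine in quadrature:
  (½·δq/q)² = (0.5×0.00568)² = 8.05e-06;  (2·δp/p)² = (2×0.0126)² = 0.000633;  (−½·δr/r)² = (-0.5×0.0680)² = 0.00116
δQ/Q = √(0.00180) = 0.0424
Q = 17.4, so δQ = 0.0424 × 17.4 = 0.739.

0.739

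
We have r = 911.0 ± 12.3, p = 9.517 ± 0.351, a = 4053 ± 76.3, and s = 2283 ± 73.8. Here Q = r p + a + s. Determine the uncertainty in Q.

357

Let w = r·p = 8670. δw/w = √((1·δr/r)² + (1·δp/p)²) = √(0.000182 + 0.00136) = 0.0393, so δw = 341.
Q = w + a + s: δQ = √(δw² + δa² + δs²) = √(1.16e+05 + 5820 + 5450) = 357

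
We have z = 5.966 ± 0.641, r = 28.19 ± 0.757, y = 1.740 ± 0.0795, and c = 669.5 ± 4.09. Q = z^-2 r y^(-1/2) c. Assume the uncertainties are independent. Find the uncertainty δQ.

87.6

Q is a product of powers, so relative uncertainties combine in quadrature:
  (-2·δz/z)² = (-2×0.107)² = 0.0462;  (1·δr/r)² = (1×0.0269)² = 0.000721;  (−½·δy/y)² = (-0.5×0.0457)² = 0.000522;  (1·δc/c)² = (1×0.00611)² = 3.73e-05
δQ/Q = √(0.0475) = 0.218
Q = 402.0, so δQ = 0.218 × 402.0 = 87.6.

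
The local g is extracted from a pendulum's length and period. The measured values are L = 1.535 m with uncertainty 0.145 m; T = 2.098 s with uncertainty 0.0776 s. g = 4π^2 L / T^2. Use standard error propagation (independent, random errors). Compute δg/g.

g is a product of powers, so relative uncertainties combine in quadrature:
  (1·δL/L)² = (1×0.0945)² = 0.00892;  (-2·δT/T)² = (-2×0.0370)² = 0.00547
δg/g = √(0.0144) = 0.120

0.120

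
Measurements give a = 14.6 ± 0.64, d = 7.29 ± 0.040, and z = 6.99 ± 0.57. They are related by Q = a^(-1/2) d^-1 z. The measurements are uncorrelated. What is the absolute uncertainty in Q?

For a monomial Q ∝ a^(-1/2), d^-1, z, fractional errors add in quadrature:
  (−½·δa/a)² = (-0.5×0.0438)² = 0.000480;  (-1·δd/d)² = (-1×0.00549)² = 3.01e-05;  (1·δz/z)² = (1×0.0815)² = 0.00665
δQ/Q = √(0.00716) = 0.0846
Q = 0.251, so δQ = 0.0846 × 0.251 = 0.0212.

0.0212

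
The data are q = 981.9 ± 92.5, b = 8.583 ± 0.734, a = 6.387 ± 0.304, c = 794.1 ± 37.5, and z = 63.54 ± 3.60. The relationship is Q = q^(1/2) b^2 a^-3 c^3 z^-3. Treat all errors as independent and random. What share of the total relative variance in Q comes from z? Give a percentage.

(δQ/Q)² = (½·δq/q)² + (2·δb/b)² + (-3·δa/a)² + (3·δc/c)² + (-3·δz/z)²
  q term: (0.5×0.0942)² = 0.00222
  b term: (2×0.0855)² = 0.0293
  a term: (-3×0.0476)² = 0.0204
  c term: (3×0.0472)² = 0.0201
  z term: (-3×0.0567)² = 0.0289
Total = 0.101. Share from z = 0.0289/0.101 = 0.287.

28.7%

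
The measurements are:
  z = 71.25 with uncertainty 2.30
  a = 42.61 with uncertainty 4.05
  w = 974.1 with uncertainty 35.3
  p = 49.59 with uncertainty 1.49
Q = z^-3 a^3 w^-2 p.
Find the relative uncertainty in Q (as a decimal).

Relative error in a monomial: (δQ/Q)² = Σ (nᵢ · δxᵢ/xᵢ)².
  (-3·δz/z)² = (-3×0.0323)² = 0.00938;  (3·δa/a)² = (3×0.0950)² = 0.0813;  (-2·δw/w)² = (-2×0.0362)² = 0.00525;  (1·δp/p)² = (1×0.0300)² = 0.000903
δQ/Q = √(0.0968) = 0.311

0.311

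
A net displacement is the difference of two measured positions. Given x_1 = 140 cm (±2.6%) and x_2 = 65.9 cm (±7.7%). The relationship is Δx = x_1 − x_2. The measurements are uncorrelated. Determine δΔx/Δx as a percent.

8.43%

Each term contributes (cᵢ δxᵢ)² to (δΔx)²:
  (δx_1)² = 13.2;  (δx_2)² = 25.7
δΔx = √(39.0) = 6.24 cm
Δx = 74.1 cm, so δΔx/Δx = 6.24/74.1 = 0.0843.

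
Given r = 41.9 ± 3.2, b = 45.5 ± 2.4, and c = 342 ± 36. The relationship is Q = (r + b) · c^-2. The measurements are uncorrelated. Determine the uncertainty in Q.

0.000161

Let u = r + b = 87.4. δu = √(δr² + δb²) = √(10.2 + 5.76) = 4.00, so δu/u = 0.0458.
Q is then a monomial in u, c:
δQ/Q = √((δu/u)² + (-2·δc/c)²) = √(0.00209 + 0.0443) = 0.215
Q = 0.000747, so δQ = 0.215 × 0.000747 = 0.000161.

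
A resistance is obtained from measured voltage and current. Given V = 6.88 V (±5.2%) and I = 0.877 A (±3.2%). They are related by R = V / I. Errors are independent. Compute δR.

0.479 Ω

Relative error in a monomial: (δR/R)² = Σ (nᵢ · δxᵢ/xᵢ)².
  (1·δV/V)² = (1×0.0520)² = 0.00270;  (-1·δI/I)² = (-1×0.0320)² = 0.00102
δR/R = √(0.00373) = 0.0611
R = 7.84 Ω, so δR = 0.0611 × 7.84 = 0.479 Ω.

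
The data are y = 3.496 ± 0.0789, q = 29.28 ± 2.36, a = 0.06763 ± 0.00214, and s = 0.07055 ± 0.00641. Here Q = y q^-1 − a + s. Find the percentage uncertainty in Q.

Let p = y·q^-1 = 0.1194. δp/p = √((1·δy/y)² + (-1·δq/q)²) = √(0.000509 + 0.00650) = 0.0837, so δp = 0.00999.
Q = p − a + s: δQ = √(δp² + δa² + δs²) = √(9.99e-05 + 4.58e-06 + 4.11e-05) = 0.0121
Q = 0.1223, so δQ/Q = 0.0121/0.1223 = 0.0986.

9.86%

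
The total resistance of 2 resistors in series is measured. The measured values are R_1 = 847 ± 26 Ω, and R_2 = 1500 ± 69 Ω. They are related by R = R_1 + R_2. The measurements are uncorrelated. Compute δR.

73.7 Ω

Sums and differences: (δR)² = Σ (cᵢ δxᵢ)².
  (δR_1)² = 676;  (δR_2)² = 4760
δR = √(5440) = 73.7 Ω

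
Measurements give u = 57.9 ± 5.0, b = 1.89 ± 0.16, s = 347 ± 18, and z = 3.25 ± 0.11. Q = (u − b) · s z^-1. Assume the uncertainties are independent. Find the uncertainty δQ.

650

Let w = u − b = 56.0. δw = √(δu² + δb²) = √(25.0 + 0.0256) = 5.00, so δw/w = 0.0893.
Q is then a monomial in w, s, z:
δQ/Q = √((δw/w)² + (1·δs/s)² + (-1·δz/z)²) = √(0.00798 + 0.00269 + 0.00115) = 0.109
Q = 5980, so δQ = 0.109 × 5980 = 650.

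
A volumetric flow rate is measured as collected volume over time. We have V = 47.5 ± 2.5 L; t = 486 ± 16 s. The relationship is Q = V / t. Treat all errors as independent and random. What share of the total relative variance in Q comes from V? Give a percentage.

71.9%

(δQ/Q)² = (1·δV/V)² + (-1·δt/t)²
  V term: (1×0.0526)² = 0.00277
  t term: (-1×0.0329)² = 0.00108
Total = 0.00385. Share from V = 0.00277/0.00385 = 0.719.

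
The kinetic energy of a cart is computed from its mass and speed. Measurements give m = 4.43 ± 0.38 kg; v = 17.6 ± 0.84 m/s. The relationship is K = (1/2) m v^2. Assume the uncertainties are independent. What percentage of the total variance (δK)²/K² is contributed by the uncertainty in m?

(δK/K)² = (1·δm/m)² + (2·δv/v)²
  m term: (1×0.0858)² = 0.00736
  v term: (2×0.0477)² = 0.00911
Total = 0.0165. Share from m = 0.00736/0.0165 = 0.447.

44.7%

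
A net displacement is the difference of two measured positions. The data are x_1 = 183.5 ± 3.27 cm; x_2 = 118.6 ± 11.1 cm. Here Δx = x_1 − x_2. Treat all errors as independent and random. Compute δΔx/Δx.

For a sum/difference, combine absolute errors in quadrature:
  (δx_1)² = 10.7;  (δx_2)² = 123
δΔx = √(134) = 11.6 cm
Δx = 64.90 cm, so δΔx/Δx = 11.6/64.90 = 0.178.

0.178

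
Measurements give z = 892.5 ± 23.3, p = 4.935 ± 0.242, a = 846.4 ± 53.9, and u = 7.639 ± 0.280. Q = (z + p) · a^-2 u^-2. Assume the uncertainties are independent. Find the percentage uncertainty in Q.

14.9%

Let w = z + p = 897.4. δw = √(δz² + δp²) = √(543 + 0.0586) = 23.3, so δw/w = 0.0260.
Q is then a monomial in w, a, u:
δQ/Q = √((δw/w)² + (-2·δa/a)² + (-2·δu/u)²) = √(0.000674 + 0.0162 + 0.00537) = 0.149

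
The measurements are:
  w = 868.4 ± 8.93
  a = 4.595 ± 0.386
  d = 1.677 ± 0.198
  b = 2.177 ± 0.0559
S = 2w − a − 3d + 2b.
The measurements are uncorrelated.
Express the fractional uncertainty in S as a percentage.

1.03%

S is a linear combination, so absolute uncertainties add in quadrature:
  (2·δw)² = 319;  (δa)² = 0.149;  (3·δd)² = 0.353;  (2·δb)² = 0.0125
δS = √(319) = 17.9
S = 1732, so δS/S = 17.9/1732 = 0.0103.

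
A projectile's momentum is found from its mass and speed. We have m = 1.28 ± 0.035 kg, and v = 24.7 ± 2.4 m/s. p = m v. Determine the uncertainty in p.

Relative error in a monomial: (δp/p)² = Σ (nᵢ · δxᵢ/xᵢ)².
  (1·δm/m)² = (1×0.0273)² = 0.000748;  (1·δv/v)² = (1×0.0972)² = 0.00944
δp/p = √(0.0102) = 0.101
p = 31.6 kg·m/s, so δp = 0.101 × 31.6 = 3.19 kg·m/s.

3.19 kg·m/s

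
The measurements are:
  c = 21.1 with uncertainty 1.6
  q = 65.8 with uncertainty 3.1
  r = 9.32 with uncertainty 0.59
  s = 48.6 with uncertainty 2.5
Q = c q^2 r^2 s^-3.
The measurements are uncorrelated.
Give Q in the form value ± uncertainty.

69.1 ± 16.1

Products/powers → add relative errors in quadrature, weighted by exponent:
  (1·δc/c)² = (1×0.0758)² = 0.00575;  (2·δq/q)² = (2×0.0471)² = 0.00888;  (2·δr/r)² = (2×0.0633)² = 0.0160;  (-3·δs/s)² = (-3×0.0514)² = 0.0238
δQ/Q = √(0.0545) = 0.233
Q = 69.1, so δQ = 0.233 × 69.1 = 16.1.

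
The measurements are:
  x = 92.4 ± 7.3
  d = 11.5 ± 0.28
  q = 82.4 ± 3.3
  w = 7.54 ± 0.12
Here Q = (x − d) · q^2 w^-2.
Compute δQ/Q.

Let u = x − d = 80.9. δu = √(δx² + δd²) = √(53.3 + 0.0784) = 7.31, so δu/u = 0.0903.
Q is then a monomial in u, q, w:
δQ/Q = √((δu/u)² + (2·δq/q)² + (-2·δw/w)²) = √(0.00815 + 0.00642 + 0.00101) = 0.125

0.125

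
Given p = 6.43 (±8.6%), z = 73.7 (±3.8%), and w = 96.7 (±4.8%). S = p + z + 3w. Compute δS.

14.2

Sums and differences: (δS)² = Σ (cᵢ δxᵢ)².
  (δp)² = 0.306;  (δz)² = 7.84;  (3·δw)² = 194
δS = √(202) = 14.2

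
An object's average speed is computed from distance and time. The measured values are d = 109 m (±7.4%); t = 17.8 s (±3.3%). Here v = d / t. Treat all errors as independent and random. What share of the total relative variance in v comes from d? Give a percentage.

83.4%

(δv/v)² = (1·δd/d)² + (-1·δt/t)²
  d term: (1×0.0740)² = 0.00548
  t term: (-1×0.0330)² = 0.00109
Total = 0.00657. Share from d = 0.00548/0.00657 = 0.834.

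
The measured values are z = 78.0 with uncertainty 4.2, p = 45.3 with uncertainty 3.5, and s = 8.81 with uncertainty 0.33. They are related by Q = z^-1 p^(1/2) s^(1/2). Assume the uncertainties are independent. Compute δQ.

0.0176

Products/powers → add relative errors in quadrature, weighted by exponent:
  (-1·δz/z)² = (-1×0.0538)² = 0.00290;  (½·δp/p)² = (0.5×0.0773)² = 0.00149;  (½·δs/s)² = (0.5×0.0375)² = 0.000351
δQ/Q = √(0.00474) = 0.0689
Q = 0.256, so δQ = 0.0689 × 0.256 = 0.0176.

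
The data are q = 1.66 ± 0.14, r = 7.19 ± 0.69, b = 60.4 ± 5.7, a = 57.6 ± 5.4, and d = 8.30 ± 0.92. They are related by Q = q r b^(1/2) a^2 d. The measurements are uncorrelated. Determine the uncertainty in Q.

For a monomial Q ∝ q, r, b^(1/2), a^2, d, fractional errors add in quadrature:
  (1·δq/q)² = (1×0.0843)² = 0.00711;  (1·δr/r)² = (1×0.0960)² = 0.00921;  (½·δb/b)² = (0.5×0.0944)² = 0.00223;  (2·δa/a)² = (2×0.0938)² = 0.0352;  (1·δd/d)² = (1×0.111)² = 0.0123
δQ/Q = √(0.0660) = 0.257
Q = 2.55e+06, so δQ = 0.257 × 2.55e+06 = 6.56e+05.

6.56e+05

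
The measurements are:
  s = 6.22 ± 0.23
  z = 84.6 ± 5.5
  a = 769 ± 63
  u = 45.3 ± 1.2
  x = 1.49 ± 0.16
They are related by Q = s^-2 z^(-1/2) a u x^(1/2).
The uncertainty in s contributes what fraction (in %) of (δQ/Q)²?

(δQ/Q)² = (-2·δs/s)² + (−½·δz/z)² + (1·δa/a)² + (1·δu/u)² + (½·δx/x)²
  s term: (-2×0.0370)² = 0.00547
  z term: (-0.5×0.0650)² = 0.00106
  a term: (1×0.0819)² = 0.00671
  u term: (1×0.0265)² = 0.000702
  x term: (0.5×0.107)² = 0.00288
Total = 0.0168. Share from s = 0.00547/0.0168 = 0.325.

32.5%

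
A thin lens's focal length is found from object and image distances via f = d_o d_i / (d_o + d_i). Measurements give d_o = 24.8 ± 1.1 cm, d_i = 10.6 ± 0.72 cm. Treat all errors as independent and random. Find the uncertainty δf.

0.367 cm

∂f/∂d_o = (d_i/(d_o+d_i))² = 0.0897;  ∂f/∂d_i = (d_o/(d_o+d_i))² = 0.491
δf = √((∂f/∂d_o · δd_o)² + (∂f/∂d_i · δd_i)²) = √(0.00973 + 0.125) = 0.367 cm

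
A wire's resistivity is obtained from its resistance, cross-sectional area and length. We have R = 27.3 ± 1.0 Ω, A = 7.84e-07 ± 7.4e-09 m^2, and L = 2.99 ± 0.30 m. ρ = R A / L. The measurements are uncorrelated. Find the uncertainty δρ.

For a monomial ρ ∝ R, A, L^-1, fractional errors add in quadrature:
  (1·δR/R)² = (1×0.0366)² = 0.00134;  (1·δA/A)² = (1×0.00944)² = 8.91e-05;  (-1·δL/L)² = (-1×0.100)² = 0.0101
δρ/ρ = √(0.0115) = 0.107
ρ = 7.16e-06 Ω·m, so δρ = 0.107 × 7.16e-06 = 7.68e-07 Ω·m.

7.68e-07 Ω·m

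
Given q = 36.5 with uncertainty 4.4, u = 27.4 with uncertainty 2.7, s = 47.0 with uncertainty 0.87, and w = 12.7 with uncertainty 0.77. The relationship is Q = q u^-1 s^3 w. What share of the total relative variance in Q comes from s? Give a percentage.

9.95%

(δQ/Q)² = (1·δq/q)² + (-1·δu/u)² + (3·δs/s)² + (1·δw/w)²
  q term: (1×0.121)² = 0.0145
  u term: (-1×0.0985)² = 0.00971
  s term: (3×0.0185)² = 0.00308
  w term: (1×0.0606)² = 0.00368
Total = 0.0310. Share from s = 0.00308/0.0310 = 0.0995.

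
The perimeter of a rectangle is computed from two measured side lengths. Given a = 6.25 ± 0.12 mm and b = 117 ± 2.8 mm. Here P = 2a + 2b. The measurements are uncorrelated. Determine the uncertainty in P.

P is a linear combination, so absolute uncertainties add in quadrature:
  (2·δa)² = 0.0576;  (2·δb)² = 31.4
δP = √(31.4) = 5.61 mm

5.61 mm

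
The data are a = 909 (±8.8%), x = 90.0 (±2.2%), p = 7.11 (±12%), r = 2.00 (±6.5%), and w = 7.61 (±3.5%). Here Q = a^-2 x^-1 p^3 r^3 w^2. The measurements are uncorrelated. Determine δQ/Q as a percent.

45.2%

Q is a product of powers, so relative uncertainties combine in quadrature:
  (-2·δa/a)² = (-2×0.0880)² = 0.0310;  (-1·δx/x)² = (-1×0.0220)² = 0.000484;  (3·δp/p)² = (3×0.120)² = 0.130;  (3·δr/r)² = (3×0.0650)² = 0.0380;  (2·δw/w)² = (2×0.0350)² = 0.00490
δQ/Q = √(0.204) = 0.452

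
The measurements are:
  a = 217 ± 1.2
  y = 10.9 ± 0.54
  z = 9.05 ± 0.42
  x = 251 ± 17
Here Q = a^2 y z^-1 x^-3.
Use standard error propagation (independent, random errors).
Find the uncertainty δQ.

0.000769

Since Q is a product/quotient, work with relative uncertainties:
  (2·δa/a)² = (2×0.00553)² = 0.000122;  (1·δy/y)² = (1×0.0495)² = 0.00245;  (-1·δz/z)² = (-1×0.0464)² = 0.00215;  (-3·δx/x)² = (-3×0.0677)² = 0.0413
δQ/Q = √(0.0460) = 0.215
Q = 0.00359, so δQ = 0.215 × 0.00359 = 0.000769.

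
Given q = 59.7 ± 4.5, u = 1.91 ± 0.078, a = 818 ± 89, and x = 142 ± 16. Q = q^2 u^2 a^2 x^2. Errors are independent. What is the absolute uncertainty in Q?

6.26e+13

Relative error in a monomial: (δQ/Q)² = Σ (nᵢ · δxᵢ/xᵢ)².
  (2·δq/q)² = (2×0.0754)² = 0.0227;  (2·δu/u)² = (2×0.0408)² = 0.00667;  (2·δa/a)² = (2×0.109)² = 0.0474;  (2·δx/x)² = (2×0.113)² = 0.0508
δQ/Q = √(0.128) = 0.357
Q = 1.75e+14, so δQ = 0.357 × 1.75e+14 = 6.26e+13.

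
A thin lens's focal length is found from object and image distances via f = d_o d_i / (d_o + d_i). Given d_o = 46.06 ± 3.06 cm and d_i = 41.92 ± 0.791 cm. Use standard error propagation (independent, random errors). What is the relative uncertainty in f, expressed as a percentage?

3.32%

∂f/∂d_o = (d_i/(d_o+d_i))² = 0.227;  ∂f/∂d_i = (d_o/(d_o+d_i))² = 0.274
δf = √((∂f/∂d_o · δd_o)² + (∂f/∂d_i · δd_i)²) = √(0.483 + 0.0470) = 0.728 cm
f = 21.95 cm, so δf/f = 0.728/21.95 = 0.0332.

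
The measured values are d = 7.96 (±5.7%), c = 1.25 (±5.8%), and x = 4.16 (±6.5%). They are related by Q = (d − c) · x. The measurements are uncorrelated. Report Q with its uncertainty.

Let u = d − c = 6.71. δu = √(δd² + δc²) = √(0.206 + 0.00526) = 0.459, so δu/u = 0.0685.
Q is then a monomial in u, x:
δQ/Q = √((δu/u)² + (1·δx/x)²) = √(0.00469 + 0.00423) = 0.0944
Q = 27.9, so δQ = 0.0944 × 27.9 = 2.64.

27.9 ± 2.64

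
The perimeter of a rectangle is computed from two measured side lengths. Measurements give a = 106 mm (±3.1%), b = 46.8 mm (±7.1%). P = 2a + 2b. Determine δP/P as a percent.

3.06%

Each term contributes (cᵢ δxᵢ)² to (δP)²:
  (2·δa)² = 43.2;  (2·δb)² = 44.2
δP = √(87.4) = 9.35 mm
P = 306 mm, so δP/P = 9.35/306 = 0.0306.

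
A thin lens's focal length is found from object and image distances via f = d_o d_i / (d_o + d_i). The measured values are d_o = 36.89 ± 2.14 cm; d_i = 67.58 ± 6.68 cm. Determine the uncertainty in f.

∂f/∂d_o = (d_i/(d_o+d_i))² = 0.418;  ∂f/∂d_i = (d_o/(d_o+d_i))² = 0.125
δf = √((∂f/∂d_o · δd_o)² + (∂f/∂d_i · δd_i)²) = √(0.802 + 0.694) = 1.22 cm

1.22 cm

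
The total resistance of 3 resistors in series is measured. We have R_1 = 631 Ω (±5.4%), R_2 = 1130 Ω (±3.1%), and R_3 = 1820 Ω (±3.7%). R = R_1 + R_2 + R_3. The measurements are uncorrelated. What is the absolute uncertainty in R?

Sums and differences: (δR)² = Σ (cᵢ δxᵢ)².
  (δR_1)² = 1160;  (δR_2)² = 1230;  (δR_3)² = 4530
δR = √(6920) = 83.2 Ω

83.2 Ω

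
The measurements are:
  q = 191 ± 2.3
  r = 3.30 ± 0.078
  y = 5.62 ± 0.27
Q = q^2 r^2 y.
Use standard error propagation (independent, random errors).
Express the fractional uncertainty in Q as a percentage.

7.16%

Each factor contributes (exponent × relative error)² to (δQ/Q)²:
  (2·δq/q)² = (2×0.0120)² = 0.000580;  (2·δr/r)² = (2×0.0236)² = 0.00223;  (1·δy/y)² = (1×0.0480)² = 0.00231
δQ/Q = √(0.00512) = 0.0716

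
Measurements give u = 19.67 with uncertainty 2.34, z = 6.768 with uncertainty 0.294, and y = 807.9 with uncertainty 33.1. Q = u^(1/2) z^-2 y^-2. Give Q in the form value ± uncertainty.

(1.483 ± 0.198) × 10^-7

Q is a product of powers, so relative uncertainties combine in quadrature:
  (½·δu/u)² = (0.5×0.119)² = 0.00354;  (-2·δz/z)² = (-2×0.0434)² = 0.00755;  (-2·δy/y)² = (-2×0.0410)² = 0.00671
δQ/Q = √(0.0178) = 0.133
Q = 1.483e-07, so δQ = 0.133 × 1.483e-07 = 1.98e-08.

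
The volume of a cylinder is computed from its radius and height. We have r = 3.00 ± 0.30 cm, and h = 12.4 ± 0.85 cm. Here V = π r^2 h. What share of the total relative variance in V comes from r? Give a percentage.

(δV/V)² = (2·δr/r)² + (1·δh/h)²
  r term: (2×0.100)² = 0.0400
  h term: (1×0.0685)² = 0.00470
Total = 0.0447. Share from r = 0.0400/0.0447 = 0.895.

89.5%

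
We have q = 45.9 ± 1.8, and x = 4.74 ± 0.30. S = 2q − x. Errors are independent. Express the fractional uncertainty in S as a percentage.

4.15%

S is a linear combination, so absolute uncertainties add in quadrature:
  (2·δq)² = 13.0;  (δx)² = 0.0900
δS = √(13.1) = 3.61
S = 87.1, so δS/S = 3.61/87.1 = 0.0415.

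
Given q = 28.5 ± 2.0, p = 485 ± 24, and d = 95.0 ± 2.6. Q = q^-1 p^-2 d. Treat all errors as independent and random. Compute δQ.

Since Q is a product/quotient, work with relative uncertainties:
  (-1·δq/q)² = (-1×0.0702)² = 0.00492;  (-2·δp/p)² = (-2×0.0495)² = 0.00979;  (1·δd/d)² = (1×0.0274)² = 0.000749
δQ/Q = √(0.0155) = 0.124
Q = 1.42e-05, so δQ = 0.124 × 1.42e-05 = 1.76e-06.

1.76e-06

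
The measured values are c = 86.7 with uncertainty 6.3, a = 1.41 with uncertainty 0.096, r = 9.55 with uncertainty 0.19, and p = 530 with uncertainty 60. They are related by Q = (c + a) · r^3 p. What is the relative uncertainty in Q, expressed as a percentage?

Let u = c + a = 88.1. δu = √(δc² + δa²) = √(39.7 + 0.00922) = 6.30, so δu/u = 0.0715.
Q is then a monomial in u, r, p:
δQ/Q = √((δu/u)² + (3·δr/r)² + (1·δp/p)²) = √(0.00511 + 0.00356 + 0.0128) = 0.147

14.7%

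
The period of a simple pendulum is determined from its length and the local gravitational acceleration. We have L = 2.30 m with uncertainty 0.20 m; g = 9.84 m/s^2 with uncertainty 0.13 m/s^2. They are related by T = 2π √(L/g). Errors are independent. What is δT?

0.134 s

Relative error in a monomial: (δT/T)² = Σ (nᵢ · δxᵢ/xᵢ)².
  (½·δL/L)² = (0.5×0.0870)² = 0.00189;  (−½·δg/g)² = (-0.5×0.0132)² = 4.36e-05
δT/T = √(0.00193) = 0.0440
T = 3.04 s, so δT = 0.0440 × 3.04 = 0.134 s.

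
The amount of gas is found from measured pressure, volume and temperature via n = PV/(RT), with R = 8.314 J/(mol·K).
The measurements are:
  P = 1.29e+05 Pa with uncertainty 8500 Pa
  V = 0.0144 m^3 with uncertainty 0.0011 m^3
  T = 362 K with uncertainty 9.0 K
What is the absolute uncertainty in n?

0.0641 mol

Products/powers → add relative errors in quadrature, weighted by exponent:
  (1·δP/P)² = (1×0.0659)² = 0.00434;  (1·δV/V)² = (1×0.0764)² = 0.00584;  (-1·δT/T)² = (-1×0.0249)² = 0.000618
δn/n = √(0.0108) = 0.104
n = 0.617 mol, so δn = 0.104 × 0.617 = 0.0641 mol.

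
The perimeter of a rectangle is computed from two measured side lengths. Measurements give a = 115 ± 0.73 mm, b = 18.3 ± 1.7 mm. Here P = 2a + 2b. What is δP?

For a sum/difference, combine absolute errors in quadrature:
  (2·δa)² = 2.13;  (2·δb)² = 11.6
δP = √(13.7) = 3.70 mm

3.70 mm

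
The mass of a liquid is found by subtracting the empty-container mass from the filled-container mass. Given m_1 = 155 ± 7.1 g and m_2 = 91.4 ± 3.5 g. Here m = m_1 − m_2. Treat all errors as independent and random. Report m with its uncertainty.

Absolute uncertainties add in quadrature for a linear combination:
  (δm_1)² = 50.4;  (δm_2)² = 12.2
δm = √(62.7) = 7.92 g
m = 63.6 g.

63.6 ± 7.92 g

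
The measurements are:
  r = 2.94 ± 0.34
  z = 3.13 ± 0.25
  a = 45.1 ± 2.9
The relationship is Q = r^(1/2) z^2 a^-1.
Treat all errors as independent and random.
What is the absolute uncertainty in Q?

Q is a product of powers, so relative uncertainties combine in quadrature:
  (½·δr/r)² = (0.5×0.116)² = 0.00334;  (2·δz/z)² = (2×0.0799)² = 0.0255;  (-1·δa/a)² = (-1×0.0643)² = 0.00413
δQ/Q = √(0.0330) = 0.182
Q = 0.372, so δQ = 0.182 × 0.372 = 0.0677.

0.0677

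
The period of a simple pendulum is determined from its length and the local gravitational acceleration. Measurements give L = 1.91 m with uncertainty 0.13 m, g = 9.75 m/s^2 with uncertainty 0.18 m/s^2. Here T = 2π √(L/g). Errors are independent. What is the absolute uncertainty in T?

0.0981 s

For a monomial T ∝ L^(1/2), g^(-1/2), fractional errors add in quadrature:
  (½·δL/L)² = (0.5×0.0681)² = 0.00116;  (−½·δg/g)² = (-0.5×0.0185)² = 8.52e-05
δT/T = √(0.00124) = 0.0353
T = 2.78 s, so δT = 0.0353 × 2.78 = 0.0981 s.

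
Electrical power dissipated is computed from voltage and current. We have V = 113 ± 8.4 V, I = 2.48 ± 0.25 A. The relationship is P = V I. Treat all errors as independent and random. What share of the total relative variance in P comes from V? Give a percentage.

(δP/P)² = (1·δV/V)² + (1·δI/I)²
  V term: (1×0.0743)² = 0.00553
  I term: (1×0.101)² = 0.0102
Total = 0.0157. Share from V = 0.00553/0.0157 = 0.352.

35.2%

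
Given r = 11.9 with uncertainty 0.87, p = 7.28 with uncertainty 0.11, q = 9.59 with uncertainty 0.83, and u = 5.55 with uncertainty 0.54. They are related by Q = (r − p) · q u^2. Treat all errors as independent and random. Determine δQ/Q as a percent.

Let w = r − p = 4.62. δw = √(δr² + δp²) = √(0.757 + 0.0121) = 0.877, so δw/w = 0.190.
Q is then a monomial in w, q, u:
δQ/Q = √((δw/w)² + (1·δq/q)² + (2·δu/u)²) = √(0.0360 + 0.00749 + 0.0379) = 0.285

28.5%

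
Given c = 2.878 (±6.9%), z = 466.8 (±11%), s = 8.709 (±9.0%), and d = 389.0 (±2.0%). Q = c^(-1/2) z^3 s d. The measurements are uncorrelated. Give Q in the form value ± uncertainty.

Each factor contributes (exponent × relative error)² to (δQ/Q)²:
  (−½·δc/c)² = (-0.5×0.0690)² = 0.00119;  (3·δz/z)² = (3×0.110)² = 0.109;  (1·δs/s)² = (1×0.0900)² = 0.00810;  (1·δd/d)² = (1×0.0200)² = 0.000400
δQ/Q = √(0.119) = 0.344
Q = 2.031e+11, so δQ = 0.344 × 2.031e+11 = 7e+10.

(2.031 ± 0.700) × 10^11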